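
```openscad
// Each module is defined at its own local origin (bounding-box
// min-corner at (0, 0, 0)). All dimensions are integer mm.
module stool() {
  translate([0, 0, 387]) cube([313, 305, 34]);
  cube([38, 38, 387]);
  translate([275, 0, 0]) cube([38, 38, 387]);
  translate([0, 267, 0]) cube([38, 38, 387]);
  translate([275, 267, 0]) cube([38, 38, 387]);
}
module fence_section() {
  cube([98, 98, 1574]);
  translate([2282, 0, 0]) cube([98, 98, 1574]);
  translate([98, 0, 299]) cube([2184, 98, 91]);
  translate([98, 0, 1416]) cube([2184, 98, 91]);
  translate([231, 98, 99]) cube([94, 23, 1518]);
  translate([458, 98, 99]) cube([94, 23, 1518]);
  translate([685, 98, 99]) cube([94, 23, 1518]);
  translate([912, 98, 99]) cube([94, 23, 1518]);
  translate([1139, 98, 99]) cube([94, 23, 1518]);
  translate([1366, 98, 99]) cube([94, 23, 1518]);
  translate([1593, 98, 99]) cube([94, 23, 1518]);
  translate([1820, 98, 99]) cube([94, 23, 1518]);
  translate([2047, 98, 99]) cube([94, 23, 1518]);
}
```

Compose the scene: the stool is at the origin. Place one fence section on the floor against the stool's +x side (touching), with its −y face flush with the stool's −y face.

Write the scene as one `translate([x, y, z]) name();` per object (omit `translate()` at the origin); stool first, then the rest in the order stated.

stool();
translate([313, 0, 0]) fence_section();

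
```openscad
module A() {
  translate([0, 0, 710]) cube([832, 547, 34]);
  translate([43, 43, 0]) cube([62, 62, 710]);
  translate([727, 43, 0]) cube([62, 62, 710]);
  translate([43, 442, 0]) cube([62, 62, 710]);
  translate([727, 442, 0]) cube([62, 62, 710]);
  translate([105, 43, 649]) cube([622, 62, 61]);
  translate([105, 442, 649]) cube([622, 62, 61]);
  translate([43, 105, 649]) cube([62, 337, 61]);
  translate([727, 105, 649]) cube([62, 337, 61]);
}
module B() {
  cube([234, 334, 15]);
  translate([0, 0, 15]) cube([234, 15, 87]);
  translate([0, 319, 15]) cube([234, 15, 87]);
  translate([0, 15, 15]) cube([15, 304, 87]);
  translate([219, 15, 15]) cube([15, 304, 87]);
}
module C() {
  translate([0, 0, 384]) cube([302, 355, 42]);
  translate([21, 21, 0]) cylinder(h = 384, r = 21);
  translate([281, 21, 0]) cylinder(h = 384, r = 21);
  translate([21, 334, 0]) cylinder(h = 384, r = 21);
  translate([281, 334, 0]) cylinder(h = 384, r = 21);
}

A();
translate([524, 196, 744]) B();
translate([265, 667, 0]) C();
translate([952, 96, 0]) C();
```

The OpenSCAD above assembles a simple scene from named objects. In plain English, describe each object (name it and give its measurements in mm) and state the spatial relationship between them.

A is a table: top 832 mm (x) × 547 mm (y), 34 mm thick, upper face at z = 744 mm, on four 62×62 mm square legs, each inset 43 mm from the nearest pair of top edges, running from z = 0 to the bottom of the top. Four apron rails, 62 mm thick and 61 mm tall, run between adjacent legs with their top edges flush with the underside of the top and their outer faces flush with the legs' outer faces.

B is an open storage box with external size 234×334×102 mm and wall thickness 15 mm (the base is also 15 mm thick). The base covers the whole footprint; the four walls stand on the base, with the y-facing walls full-width and the x-facing walls fitting between their inner faces.

C is a four-legged stool. The seat is 302×355 mm, 42 mm thick, top at z = 426 mm. It stands on four round legs, each 42 mm in diameter, from z = 0 to the seat underside, each leg's axis is inset half a diameter from the nearest pair of seat edges (so the leg's bounding box is flush with the corner).

The open box is on top of the table. Two stools sit around the table at the +y, +x sides.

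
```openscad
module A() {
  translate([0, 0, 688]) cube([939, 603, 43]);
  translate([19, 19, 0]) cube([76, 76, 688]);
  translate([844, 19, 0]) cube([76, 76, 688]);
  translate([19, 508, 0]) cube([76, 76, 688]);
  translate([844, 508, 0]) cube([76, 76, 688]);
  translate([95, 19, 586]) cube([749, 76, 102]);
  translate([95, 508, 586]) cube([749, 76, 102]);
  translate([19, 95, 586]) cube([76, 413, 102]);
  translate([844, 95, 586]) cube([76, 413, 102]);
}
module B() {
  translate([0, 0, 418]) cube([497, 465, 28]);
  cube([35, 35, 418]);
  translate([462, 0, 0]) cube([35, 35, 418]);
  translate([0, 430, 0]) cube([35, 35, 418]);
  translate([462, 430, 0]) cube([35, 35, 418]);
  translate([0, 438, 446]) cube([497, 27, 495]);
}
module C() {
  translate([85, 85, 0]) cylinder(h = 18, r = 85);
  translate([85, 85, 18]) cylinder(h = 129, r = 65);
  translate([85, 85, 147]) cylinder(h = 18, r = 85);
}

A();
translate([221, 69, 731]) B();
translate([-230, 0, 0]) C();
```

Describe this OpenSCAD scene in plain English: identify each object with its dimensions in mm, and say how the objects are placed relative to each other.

A is a rectangular dining table. The top is 939×603×43 mm with its upper surface at z = 731 mm. It stands on four 76×76 mm square legs, each inset 19 mm from the nearest pair of top edges, running from the floor to the underside of the top. Four apron rails, 76 mm thick and 102 mm tall, run between adjacent legs with their top edges flush with the underside of the top and their outer faces flush with the legs' outer faces.

B is a chair: 497×465 mm seat, 28 mm thick, top at z = 446 mm, on four 35 mm square corner legs flush with the seat edges. A 27 mm thick backrest slab spans the full seat width, extending 495 mm above the seat top, its back face flush with the seat's +y edge.

C is a spool: two coaxial disc flanges of radius 85 mm and thickness 18 mm, joined by a core cylinder of radius 65 mm and height 129 mm. The lower flange rests on z = 0 and the three cylinders share a vertical axis.

The chair is on top of the table, centred. The spool is on the floor beside the table on its −x side.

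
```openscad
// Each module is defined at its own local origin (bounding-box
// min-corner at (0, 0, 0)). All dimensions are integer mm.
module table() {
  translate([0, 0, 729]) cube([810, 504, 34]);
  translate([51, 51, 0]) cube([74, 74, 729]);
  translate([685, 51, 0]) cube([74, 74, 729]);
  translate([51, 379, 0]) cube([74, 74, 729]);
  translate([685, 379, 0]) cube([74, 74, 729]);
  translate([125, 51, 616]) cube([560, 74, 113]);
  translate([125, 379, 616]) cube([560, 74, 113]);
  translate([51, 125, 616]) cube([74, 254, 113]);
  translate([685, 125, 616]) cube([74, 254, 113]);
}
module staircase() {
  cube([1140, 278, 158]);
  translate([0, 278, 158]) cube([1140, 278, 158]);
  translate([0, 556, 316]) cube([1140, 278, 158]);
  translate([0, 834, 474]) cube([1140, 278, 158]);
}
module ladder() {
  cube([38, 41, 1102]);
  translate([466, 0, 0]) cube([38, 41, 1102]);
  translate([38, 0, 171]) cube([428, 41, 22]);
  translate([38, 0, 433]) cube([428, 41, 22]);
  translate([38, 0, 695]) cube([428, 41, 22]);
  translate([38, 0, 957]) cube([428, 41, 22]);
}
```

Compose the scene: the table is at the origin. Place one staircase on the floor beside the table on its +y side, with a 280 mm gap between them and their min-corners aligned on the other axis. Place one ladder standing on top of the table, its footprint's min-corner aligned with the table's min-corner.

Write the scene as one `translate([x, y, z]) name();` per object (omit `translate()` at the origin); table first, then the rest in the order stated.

table();
translate([0, 784, 0]) staircase();
translate([0, 0, 763]) ladder();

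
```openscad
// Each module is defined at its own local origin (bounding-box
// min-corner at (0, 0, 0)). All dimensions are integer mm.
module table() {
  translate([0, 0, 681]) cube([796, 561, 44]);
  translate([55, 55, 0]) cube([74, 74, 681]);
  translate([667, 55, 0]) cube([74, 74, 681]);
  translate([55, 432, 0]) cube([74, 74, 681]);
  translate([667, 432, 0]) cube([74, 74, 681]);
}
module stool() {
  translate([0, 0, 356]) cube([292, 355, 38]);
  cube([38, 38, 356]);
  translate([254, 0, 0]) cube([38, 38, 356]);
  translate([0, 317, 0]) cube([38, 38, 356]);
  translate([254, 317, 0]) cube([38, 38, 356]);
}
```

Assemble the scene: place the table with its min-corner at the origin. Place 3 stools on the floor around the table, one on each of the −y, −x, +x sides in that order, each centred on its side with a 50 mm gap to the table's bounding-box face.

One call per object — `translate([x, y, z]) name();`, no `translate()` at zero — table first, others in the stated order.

table();
translate([252, -405, 0]) stool();
translate([-342, 103, 0]) stool();
translate([846, 103, 0]) stool();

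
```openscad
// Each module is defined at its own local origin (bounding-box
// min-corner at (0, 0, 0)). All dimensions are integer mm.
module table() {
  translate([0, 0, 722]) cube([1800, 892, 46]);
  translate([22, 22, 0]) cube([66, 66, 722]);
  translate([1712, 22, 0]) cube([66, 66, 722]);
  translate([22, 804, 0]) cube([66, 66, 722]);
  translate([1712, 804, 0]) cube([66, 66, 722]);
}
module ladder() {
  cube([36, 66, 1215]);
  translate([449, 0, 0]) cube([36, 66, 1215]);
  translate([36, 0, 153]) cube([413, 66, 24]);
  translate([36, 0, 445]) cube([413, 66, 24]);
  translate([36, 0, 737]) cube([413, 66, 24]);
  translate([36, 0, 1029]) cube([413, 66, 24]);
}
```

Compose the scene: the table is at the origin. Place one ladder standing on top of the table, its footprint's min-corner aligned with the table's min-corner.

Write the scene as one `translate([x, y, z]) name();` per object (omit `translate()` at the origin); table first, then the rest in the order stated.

table();
translate([0, 0, 768]) ladder();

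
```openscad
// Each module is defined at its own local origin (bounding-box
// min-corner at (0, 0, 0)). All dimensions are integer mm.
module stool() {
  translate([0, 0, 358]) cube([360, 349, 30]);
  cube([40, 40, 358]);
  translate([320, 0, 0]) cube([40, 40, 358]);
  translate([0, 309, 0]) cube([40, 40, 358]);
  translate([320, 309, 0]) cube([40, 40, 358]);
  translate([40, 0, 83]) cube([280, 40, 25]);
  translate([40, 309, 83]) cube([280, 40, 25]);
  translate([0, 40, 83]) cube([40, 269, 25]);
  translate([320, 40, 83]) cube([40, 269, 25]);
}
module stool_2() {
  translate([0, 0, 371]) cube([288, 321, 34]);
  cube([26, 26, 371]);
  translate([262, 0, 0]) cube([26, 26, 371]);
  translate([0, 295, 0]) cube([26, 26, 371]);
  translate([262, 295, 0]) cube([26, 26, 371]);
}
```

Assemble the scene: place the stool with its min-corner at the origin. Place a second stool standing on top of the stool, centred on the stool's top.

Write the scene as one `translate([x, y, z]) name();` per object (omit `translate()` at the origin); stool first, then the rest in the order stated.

stool();
translate([36, 14, 388]) stool_2();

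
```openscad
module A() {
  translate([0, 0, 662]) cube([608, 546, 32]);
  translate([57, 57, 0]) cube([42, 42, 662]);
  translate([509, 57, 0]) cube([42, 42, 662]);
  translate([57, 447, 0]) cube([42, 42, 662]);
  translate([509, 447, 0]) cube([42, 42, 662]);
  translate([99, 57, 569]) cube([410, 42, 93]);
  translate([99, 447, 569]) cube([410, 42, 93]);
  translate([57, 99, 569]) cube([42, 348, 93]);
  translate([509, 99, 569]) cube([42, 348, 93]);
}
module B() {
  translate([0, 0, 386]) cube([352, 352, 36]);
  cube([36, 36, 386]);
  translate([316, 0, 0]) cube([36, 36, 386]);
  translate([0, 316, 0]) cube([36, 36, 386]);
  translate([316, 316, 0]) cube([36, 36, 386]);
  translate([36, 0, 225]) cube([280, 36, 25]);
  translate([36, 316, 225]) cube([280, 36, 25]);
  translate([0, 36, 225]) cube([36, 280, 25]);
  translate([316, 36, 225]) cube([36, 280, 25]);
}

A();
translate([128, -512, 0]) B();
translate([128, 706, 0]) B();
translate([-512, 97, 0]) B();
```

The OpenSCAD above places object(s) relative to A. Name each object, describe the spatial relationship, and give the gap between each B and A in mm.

Each stool's nearest face is 160 mm from the table's bounding box.

A is a table. B is a stool. Three stools sit around the table at the −y, +y, −x sides. The gap between each stool and the table is 160 mm.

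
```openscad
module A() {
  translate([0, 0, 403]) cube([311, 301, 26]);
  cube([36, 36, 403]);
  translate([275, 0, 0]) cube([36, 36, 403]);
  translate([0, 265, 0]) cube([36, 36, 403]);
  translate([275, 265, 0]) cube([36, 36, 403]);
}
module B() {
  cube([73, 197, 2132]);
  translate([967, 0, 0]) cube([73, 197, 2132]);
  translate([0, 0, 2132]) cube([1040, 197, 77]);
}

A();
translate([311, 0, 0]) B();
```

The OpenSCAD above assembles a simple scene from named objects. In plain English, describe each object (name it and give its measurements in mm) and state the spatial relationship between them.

A is a simple wooden stool: a rectangular seat 311 mm (x) by 301 mm (y), 26 mm thick, top face at z = 429 mm, on four square legs, each 36×36 mm in cross-section. The legs rest on z = 0, each flush with a corner of the seat.

B is a door frame. The clear opening is 894 mm wide and 2132 mm high. Two 73 mm wide jambs, 197 mm deep, stand either side of the opening from the floor to the top of the opening. A 77 mm thick head sits across the top of both jambs, spanning the full outside width of the frame.

The door frame is against the stool's +x side, with their −y faces flush.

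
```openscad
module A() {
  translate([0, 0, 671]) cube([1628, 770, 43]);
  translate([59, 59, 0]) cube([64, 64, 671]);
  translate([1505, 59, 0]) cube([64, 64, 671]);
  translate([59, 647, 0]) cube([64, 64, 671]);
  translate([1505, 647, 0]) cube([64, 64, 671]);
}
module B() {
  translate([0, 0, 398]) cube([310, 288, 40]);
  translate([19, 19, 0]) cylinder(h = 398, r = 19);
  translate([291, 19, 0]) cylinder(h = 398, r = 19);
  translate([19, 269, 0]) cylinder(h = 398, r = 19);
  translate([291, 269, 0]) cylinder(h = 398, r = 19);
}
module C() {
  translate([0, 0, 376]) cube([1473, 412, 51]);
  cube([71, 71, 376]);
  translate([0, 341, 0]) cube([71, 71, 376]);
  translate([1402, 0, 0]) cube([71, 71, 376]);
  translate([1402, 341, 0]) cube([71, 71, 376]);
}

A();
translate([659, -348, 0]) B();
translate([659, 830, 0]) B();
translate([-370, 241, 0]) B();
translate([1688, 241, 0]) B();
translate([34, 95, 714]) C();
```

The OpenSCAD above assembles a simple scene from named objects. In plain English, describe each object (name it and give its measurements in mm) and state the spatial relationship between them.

A is a table: top 1628 mm (x) × 770 mm (y), 43 mm thick, upper face at z = 714 mm, on four 64×64 mm square legs, each inset 59 mm from the nearest pair of top edges, running from z = 0 to the bottom of the top.

B is a four-legged stool. The seat is a 310×288×40 mm slab whose top surface is at z = 438 mm; four round legs, each 38 mm in diameter, run from the floor (z = 0) to the underside of the seat, each leg's axis is inset half a diameter from the nearest pair of seat edges (so the leg's bounding box is flush with the corner).

C is a bench: a 1473×412 mm seat slab, 51 mm thick, top at z = 427 mm, on four 71×71 mm square legs flush with the seat corners and standing on z = 0.

Four stools sit around the table at the −y, +y, −x, +x sides. The bench is on top of the table.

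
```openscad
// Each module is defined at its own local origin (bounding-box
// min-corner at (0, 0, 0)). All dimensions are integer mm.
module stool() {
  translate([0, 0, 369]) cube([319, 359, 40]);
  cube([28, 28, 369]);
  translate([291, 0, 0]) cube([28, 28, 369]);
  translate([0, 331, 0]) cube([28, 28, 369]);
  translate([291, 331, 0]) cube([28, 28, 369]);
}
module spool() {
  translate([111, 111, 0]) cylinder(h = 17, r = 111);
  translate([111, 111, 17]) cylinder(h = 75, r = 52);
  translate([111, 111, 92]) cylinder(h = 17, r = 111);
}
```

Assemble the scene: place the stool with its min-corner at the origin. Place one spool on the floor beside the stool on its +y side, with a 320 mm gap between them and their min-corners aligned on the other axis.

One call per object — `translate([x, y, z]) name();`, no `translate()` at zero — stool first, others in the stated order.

stool();
translate([0, 679, 0]) spool();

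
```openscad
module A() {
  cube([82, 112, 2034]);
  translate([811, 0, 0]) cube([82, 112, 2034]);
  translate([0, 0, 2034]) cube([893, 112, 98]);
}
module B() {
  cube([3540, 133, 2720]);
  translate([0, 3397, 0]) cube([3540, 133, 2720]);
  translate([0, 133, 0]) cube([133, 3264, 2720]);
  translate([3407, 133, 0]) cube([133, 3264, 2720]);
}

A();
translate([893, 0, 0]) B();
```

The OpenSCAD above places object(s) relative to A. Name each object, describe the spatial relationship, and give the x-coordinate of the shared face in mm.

The door frame's +x face and the house frame's −x face are both at x = 893 mm.

A is a door frame. B is a house frame. The house frame is against the door frame's +x side, with their −y faces flush. The x-coordinate of the shared face is 893 mm.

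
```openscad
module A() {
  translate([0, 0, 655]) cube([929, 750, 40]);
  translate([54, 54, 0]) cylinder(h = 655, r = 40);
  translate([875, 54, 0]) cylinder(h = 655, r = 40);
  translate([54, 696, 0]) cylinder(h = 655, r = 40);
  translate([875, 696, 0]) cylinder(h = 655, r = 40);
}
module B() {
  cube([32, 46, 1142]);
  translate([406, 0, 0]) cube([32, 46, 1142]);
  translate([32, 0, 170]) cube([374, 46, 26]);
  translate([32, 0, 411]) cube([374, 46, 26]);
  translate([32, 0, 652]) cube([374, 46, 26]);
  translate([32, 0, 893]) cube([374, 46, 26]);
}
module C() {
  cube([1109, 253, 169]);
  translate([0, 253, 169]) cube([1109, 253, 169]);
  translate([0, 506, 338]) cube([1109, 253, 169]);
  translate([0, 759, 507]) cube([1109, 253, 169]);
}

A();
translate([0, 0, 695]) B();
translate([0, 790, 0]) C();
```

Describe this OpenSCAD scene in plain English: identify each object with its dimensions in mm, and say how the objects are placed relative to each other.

A is a rectangular dining table. The top is 929×750×40 mm with its upper surface at z = 695 mm. It stands on four round legs of 80 mm diameter, each leg's bounding box inset 14 mm from the nearest pair of top edges, running from the floor to the underside of the top.

B is a wooden ladder with two side rails of 32×46 mm section and 1142 mm height, set 438 mm apart overall. Between them run 4 rectangular rungs (46 mm deep, 26 mm thick), front faces flush with the rails' −y face. The bottom of the first rung is 170 mm above the floor and each subsequent rung is 241 mm higher than the one below.

C is a straight staircase of 4 solid steps. Each step is 1109 mm wide (x), 253 mm deep (y, the going) and 169 mm tall (the rise). The first step rests on the floor; each subsequent step sits one going further in +y and one rise higher in +z, directly behind and above the previous step with no overlap.

The ladder is on top of the table. The staircase is on the floor beside the table on its +y side.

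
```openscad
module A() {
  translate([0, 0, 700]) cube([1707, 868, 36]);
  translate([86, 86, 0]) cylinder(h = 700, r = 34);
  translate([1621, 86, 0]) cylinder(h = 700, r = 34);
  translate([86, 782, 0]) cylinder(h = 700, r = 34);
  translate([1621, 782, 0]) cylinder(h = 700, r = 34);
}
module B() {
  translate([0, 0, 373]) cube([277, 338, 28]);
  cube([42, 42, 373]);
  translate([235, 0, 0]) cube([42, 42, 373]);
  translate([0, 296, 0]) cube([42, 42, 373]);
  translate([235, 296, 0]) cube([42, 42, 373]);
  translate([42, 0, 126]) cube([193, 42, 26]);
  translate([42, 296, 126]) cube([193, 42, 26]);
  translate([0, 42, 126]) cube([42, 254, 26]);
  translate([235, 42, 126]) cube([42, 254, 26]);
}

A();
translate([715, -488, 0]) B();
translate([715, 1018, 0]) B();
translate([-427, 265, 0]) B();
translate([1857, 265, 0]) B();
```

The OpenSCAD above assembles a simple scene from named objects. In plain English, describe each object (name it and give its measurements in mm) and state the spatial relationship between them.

A is a rectangular dining table. The top is 1707×868×36 mm with its upper surface at z = 736 mm. It stands on four round legs of 68 mm diameter, each leg's bounding box inset 52 mm from the nearest pair of top edges, running from the floor to the underside of the top.

B is a four-legged stool. The seat is 277×338 mm, 28 mm thick, top at z = 401 mm. It stands on four square legs, each 42×42 mm in cross-section, from z = 0 to the seat underside, each flush with a corner of the seat. Four stretchers, 42 mm wide and 26 mm tall, connect adjacent legs with their undersides at z = 126 mm, each running between the inner faces of the legs it joins and aligned with the legs' outer faces on the other axis.

Four stools sit around the table at the −y, +y, −x, +x sides.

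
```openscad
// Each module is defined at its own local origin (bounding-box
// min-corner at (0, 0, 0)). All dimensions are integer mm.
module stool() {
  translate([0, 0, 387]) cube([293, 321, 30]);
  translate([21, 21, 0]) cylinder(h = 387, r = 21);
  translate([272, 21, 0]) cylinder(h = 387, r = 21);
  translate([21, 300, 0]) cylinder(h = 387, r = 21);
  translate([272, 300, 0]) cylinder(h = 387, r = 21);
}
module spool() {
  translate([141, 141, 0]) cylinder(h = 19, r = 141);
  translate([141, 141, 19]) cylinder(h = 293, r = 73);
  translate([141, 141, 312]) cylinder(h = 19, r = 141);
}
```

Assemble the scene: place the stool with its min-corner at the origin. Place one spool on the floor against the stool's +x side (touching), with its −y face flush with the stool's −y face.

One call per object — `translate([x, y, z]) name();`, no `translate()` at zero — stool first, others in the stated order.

stool();
translate([293, 0, 0]) spool();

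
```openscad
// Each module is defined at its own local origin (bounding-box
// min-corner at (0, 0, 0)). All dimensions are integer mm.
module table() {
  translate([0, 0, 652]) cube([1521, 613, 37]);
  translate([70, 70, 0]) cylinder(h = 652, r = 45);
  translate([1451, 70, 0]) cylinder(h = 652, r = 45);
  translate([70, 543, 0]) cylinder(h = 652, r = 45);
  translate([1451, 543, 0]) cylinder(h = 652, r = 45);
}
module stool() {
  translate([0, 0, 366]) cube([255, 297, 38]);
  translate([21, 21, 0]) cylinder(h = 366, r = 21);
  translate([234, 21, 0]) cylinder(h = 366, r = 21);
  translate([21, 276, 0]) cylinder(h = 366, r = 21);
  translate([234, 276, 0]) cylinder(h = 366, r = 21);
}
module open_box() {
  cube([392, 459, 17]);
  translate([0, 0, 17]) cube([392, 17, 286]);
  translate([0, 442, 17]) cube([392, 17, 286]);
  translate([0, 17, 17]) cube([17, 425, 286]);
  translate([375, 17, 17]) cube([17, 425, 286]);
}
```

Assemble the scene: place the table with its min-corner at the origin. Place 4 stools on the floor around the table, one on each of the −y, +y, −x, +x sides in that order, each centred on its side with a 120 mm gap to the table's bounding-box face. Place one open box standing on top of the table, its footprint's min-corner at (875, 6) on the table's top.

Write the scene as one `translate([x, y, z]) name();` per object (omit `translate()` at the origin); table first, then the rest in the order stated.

table();
translate([633, -417, 0]) stool();
translate([633, 733, 0]) stool();
translate([-375, 158, 0]) stool();
translate([1641, 158, 0]) stool();
translate([875, 6, 689]) open_box();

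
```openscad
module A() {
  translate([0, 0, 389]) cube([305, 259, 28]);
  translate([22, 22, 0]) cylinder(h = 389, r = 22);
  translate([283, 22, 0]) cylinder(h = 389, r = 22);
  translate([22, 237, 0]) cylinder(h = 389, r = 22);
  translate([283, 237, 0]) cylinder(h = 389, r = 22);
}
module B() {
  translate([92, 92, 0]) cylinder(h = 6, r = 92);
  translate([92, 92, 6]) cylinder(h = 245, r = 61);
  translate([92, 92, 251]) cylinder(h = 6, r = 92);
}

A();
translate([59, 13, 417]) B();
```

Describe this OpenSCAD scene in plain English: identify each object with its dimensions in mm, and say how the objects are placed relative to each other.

A is a four-legged stool. The seat is a 305×259×28 mm slab whose top surface is at z = 417 mm; four round legs, each 44 mm in diameter, run from the floor (z = 0) to the underside of the seat, each leg's axis is inset half a diameter from the nearest pair of seat edges (so the leg's bounding box is flush with the corner).

B is a spool: two coaxial disc flanges of radius 92 mm and thickness 6 mm, joined by a core cylinder of radius 61 mm and height 245 mm. The lower flange rests on z = 0 and the three cylinders share a vertical axis.

The spool is on top of the stool.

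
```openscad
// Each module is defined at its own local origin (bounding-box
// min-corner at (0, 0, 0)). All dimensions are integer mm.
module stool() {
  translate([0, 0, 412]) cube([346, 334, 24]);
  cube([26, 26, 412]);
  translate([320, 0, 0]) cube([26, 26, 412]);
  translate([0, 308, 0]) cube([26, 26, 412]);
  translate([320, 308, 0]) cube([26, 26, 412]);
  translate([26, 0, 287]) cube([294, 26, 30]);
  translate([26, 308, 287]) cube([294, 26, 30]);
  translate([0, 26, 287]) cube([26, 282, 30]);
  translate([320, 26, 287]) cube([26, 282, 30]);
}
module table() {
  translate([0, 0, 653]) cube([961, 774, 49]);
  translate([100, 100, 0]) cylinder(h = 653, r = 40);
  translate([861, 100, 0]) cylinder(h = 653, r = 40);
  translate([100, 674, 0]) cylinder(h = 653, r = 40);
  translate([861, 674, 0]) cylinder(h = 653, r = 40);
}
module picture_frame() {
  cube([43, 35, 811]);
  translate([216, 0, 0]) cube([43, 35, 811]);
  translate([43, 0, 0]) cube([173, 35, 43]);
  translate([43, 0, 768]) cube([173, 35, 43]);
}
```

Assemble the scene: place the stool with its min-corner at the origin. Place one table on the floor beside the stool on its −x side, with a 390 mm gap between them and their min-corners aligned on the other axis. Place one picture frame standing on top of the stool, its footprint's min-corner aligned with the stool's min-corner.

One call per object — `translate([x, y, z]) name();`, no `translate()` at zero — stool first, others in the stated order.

stool();
translate([-1351, 0, 0]) table();
translate([0, 0, 436]) picture_frame();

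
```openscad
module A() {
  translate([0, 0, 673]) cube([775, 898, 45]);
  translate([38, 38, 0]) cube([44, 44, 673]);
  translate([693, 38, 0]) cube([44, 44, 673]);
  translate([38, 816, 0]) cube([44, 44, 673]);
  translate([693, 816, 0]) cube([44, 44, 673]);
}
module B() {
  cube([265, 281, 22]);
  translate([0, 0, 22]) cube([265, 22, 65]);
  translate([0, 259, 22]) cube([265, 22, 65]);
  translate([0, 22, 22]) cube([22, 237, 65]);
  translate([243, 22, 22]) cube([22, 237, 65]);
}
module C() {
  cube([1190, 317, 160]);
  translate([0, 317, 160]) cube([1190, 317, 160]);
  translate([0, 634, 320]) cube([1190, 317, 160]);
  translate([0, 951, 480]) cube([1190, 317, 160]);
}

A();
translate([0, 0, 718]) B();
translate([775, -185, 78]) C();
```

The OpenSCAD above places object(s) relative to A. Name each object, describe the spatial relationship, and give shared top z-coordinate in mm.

Both tops at z = 718 mm.

A is a table. B is an open box. C is a staircase. The open box is on top of the table. The staircase is beside the table with their tops flush at z = 718. The shared top z-coordinate is 718 mm.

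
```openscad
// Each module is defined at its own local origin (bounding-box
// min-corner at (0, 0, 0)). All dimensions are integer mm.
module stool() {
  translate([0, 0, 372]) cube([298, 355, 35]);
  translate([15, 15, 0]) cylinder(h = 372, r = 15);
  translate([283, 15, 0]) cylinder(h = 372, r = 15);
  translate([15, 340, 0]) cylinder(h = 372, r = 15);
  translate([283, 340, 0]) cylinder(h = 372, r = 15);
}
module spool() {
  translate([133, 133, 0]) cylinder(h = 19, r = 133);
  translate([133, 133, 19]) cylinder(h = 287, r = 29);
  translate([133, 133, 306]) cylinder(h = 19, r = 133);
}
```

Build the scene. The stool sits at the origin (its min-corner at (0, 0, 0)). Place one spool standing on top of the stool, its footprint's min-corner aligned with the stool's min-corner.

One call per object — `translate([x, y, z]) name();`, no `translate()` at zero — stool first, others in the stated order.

stool();
translate([0, 0, 407]) spool();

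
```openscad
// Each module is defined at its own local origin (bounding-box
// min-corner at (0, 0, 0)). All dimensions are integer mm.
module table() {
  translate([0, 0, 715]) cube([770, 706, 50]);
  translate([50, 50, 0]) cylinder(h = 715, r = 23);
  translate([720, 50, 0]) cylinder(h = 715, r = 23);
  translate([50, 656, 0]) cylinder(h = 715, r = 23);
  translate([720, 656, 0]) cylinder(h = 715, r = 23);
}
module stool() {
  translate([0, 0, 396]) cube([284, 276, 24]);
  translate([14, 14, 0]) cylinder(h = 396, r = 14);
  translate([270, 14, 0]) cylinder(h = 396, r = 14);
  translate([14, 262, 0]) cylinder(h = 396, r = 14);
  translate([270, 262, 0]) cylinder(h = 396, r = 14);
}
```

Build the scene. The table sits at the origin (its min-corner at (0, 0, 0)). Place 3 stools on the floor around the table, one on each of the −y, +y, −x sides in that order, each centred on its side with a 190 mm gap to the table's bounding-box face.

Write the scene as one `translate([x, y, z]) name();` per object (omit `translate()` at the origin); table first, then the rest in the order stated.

table();
translate([243, -466, 0]) stool();
translate([243, 896, 0]) stool();
translate([-474, 215, 0]) stool();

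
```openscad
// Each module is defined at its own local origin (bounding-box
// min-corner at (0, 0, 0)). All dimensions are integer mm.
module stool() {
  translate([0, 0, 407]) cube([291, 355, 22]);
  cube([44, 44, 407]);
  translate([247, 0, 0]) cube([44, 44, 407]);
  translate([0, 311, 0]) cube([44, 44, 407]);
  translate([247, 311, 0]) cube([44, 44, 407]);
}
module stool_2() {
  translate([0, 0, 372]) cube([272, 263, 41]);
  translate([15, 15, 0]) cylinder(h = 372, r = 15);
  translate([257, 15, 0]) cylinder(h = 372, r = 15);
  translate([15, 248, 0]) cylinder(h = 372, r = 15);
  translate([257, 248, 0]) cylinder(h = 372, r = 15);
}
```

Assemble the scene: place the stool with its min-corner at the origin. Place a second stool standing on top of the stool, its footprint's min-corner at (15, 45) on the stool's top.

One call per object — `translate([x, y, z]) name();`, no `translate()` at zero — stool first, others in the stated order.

stool();
translate([15, 45, 429]) stool_2();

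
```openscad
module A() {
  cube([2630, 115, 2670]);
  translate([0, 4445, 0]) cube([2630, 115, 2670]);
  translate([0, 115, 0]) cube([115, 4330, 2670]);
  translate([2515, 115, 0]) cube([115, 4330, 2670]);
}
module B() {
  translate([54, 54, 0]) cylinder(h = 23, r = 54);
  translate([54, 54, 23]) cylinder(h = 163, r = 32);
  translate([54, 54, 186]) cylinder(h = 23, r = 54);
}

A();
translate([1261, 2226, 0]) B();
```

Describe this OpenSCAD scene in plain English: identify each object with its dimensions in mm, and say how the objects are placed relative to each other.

A is the wall frame of a small rectangular building: four walls, each 2670 mm tall and 115 mm thick, enclosing a footprint 2630 mm (x) by 4560 mm (y) outside-to-outside, with no floor or roof. The front and back walls (the −y and +y sides) span the full width; the two side walls fit between them.

B is a spool: two coaxial disc flanges of radius 54 mm and thickness 23 mm, joined by a core cylinder of radius 32 mm and height 163 mm. The lower flange rests on z = 0 and the three cylinders share a vertical axis.

The spool sits inside the house frame, centred.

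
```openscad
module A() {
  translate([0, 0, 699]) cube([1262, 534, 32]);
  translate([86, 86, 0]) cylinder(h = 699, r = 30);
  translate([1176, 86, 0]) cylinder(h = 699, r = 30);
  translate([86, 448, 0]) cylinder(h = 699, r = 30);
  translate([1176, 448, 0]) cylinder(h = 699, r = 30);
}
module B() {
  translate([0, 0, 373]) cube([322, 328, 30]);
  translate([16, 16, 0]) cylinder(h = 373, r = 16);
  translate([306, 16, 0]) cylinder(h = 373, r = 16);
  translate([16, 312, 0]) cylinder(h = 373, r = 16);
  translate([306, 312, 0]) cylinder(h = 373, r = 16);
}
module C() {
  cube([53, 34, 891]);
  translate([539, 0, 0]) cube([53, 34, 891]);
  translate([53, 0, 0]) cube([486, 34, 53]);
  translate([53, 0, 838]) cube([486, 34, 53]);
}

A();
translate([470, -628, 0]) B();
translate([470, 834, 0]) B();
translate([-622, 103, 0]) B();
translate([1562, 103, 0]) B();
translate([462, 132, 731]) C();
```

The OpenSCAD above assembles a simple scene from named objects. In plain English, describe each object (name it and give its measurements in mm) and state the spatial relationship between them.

A is a rectangular dining table. The top is 1262×534×32 mm with its upper surface at z = 731 mm. It stands on four round legs of 60 mm diameter, each leg's bounding box inset 56 mm from the nearest pair of top edges, running from the floor to the underside of the top.

B is a four-legged stool. The seat is a 322×328×30 mm slab whose top surface is at z = 403 mm; four round legs, each 32 mm in diameter, run from the floor (z = 0) to the underside of the seat, each leg's axis is inset half a diameter from the nearest pair of seat edges (so the leg's bounding box is flush with the corner).

C is a picture frame with a 486×785 mm rectangular opening (x by z) and a uniform 53 mm border on every side. Frame depth is 34 mm along y. It is built from two vertical stiles running the full outside height and two horizontal rails spanning the gap between the stiles.

Four stools sit around the table at the −y, +y, −x, +x sides. The picture frame is on top of the table.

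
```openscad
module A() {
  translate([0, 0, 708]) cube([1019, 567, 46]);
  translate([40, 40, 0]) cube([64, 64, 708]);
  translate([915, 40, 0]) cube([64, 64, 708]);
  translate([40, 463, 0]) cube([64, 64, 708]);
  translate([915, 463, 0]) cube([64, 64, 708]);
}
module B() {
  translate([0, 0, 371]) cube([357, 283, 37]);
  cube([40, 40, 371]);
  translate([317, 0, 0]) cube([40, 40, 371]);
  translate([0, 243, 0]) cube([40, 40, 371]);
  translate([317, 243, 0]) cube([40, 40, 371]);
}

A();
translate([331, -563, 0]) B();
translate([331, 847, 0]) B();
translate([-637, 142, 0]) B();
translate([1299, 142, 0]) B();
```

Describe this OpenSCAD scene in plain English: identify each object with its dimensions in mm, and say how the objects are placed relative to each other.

A is a table with a 1019×567 mm rectangular top, 46 mm thick, top surface at z = 754 mm, supported by four 64×64 mm square legs, each inset 40 mm from the nearest pair of top edges, running from the floor.

B is a four-legged stool. The seat is 357×283 mm, 37 mm thick, top at z = 408 mm. It stands on four square legs, each 40×40 mm in cross-section, from z = 0 to the seat underside, each flush with a corner of the seat.

Four stools sit around the table at the −y, +y, −x, +x sides.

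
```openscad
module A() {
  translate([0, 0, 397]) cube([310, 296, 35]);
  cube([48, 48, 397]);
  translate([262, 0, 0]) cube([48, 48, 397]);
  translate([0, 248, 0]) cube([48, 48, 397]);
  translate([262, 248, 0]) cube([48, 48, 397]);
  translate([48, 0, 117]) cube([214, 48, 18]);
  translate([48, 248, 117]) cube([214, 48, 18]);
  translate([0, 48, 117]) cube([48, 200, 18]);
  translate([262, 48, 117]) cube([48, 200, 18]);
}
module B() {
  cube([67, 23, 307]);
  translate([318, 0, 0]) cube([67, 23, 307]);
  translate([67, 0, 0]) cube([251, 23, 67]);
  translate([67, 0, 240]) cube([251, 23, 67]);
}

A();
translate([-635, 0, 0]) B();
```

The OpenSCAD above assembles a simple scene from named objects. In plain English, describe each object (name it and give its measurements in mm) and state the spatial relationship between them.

A is a simple wooden stool: a rectangular seat 310 mm (x) by 296 mm (y), 35 mm thick, top face at z = 432 mm, on four square legs, each 48×48 mm in cross-section. The legs rest on z = 0, each flush with a corner of the seat. Four stretchers, 48 mm wide and 18 mm tall, connect adjacent legs with their undersides at z = 117 mm, each running between the inner faces of the legs it joins and aligned with the legs' outer faces on the other axis.

B is a picture frame with a 251×173 mm rectangular opening (x by z) and a uniform 67 mm border on every side. Frame depth is 23 mm along y. It is built from two vertical stiles running the full outside height and two horizontal rails spanning the gap between the stiles.

The picture frame is on the floor beside the stool on its −x side.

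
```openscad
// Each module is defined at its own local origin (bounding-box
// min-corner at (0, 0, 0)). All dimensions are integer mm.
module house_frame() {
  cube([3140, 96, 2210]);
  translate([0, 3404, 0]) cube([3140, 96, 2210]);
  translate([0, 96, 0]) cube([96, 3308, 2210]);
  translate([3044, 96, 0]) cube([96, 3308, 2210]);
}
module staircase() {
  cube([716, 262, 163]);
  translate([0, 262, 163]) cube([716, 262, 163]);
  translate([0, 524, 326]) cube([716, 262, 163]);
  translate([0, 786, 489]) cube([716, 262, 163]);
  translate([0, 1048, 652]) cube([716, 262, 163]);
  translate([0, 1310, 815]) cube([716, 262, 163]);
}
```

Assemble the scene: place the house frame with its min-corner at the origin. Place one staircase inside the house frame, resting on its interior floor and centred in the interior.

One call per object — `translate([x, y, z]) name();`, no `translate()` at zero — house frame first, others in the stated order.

house_frame();
translate([1212, 964, 0]) staircase();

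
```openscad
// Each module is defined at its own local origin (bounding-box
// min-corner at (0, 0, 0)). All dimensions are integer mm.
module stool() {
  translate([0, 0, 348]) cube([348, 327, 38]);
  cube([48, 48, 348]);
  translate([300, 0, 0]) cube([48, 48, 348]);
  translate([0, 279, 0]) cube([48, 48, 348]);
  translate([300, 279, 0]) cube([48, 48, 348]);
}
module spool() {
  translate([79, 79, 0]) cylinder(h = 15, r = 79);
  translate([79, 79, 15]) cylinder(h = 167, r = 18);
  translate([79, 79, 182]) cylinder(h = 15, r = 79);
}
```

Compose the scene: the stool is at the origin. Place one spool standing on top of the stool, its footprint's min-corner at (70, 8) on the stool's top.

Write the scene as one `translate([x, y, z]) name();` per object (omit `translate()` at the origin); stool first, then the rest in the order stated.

stool();
translate([70, 8, 386]) spool();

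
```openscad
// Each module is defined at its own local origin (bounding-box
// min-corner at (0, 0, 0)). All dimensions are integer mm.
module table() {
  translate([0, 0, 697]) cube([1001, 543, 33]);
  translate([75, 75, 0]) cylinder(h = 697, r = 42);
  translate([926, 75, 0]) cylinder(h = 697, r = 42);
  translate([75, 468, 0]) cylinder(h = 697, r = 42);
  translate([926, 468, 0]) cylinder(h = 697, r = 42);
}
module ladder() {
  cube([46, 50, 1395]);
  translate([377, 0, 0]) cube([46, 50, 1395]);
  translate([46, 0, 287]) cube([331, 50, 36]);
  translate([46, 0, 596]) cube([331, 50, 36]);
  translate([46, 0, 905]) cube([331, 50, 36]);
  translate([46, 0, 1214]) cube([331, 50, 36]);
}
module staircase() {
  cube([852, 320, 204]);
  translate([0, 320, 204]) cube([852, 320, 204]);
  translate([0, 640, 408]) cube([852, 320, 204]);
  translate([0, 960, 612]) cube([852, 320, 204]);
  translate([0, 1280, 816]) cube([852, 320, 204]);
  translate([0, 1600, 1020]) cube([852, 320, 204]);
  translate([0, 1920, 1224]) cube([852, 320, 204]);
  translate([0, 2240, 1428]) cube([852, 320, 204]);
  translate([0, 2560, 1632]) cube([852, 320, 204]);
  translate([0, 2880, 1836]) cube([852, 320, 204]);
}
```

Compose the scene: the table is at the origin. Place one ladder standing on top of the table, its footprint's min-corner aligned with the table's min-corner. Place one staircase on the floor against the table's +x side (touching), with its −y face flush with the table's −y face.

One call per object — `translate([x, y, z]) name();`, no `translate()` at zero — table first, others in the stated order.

table();
translate([0, 0, 730]) ladder();
translate([1001, 0, 0]) staircase();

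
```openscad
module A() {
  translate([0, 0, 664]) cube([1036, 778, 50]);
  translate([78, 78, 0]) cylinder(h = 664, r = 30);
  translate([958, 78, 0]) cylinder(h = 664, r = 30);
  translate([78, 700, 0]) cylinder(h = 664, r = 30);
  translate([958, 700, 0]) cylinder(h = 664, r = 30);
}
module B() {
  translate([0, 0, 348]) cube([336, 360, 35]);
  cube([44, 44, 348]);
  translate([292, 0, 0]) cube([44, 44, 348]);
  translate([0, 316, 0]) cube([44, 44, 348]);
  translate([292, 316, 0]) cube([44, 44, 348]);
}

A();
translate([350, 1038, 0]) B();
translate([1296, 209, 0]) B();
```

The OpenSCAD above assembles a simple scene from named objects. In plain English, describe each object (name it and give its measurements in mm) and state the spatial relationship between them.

A is a rectangular dining table. The top is 1036×778×50 mm with its upper surface at z = 714 mm. It stands on four round legs of 60 mm diameter, each leg's bounding box inset 48 mm from the nearest pair of top edges, running from the floor to the underside of the top.

B is a four-legged stool. The seat is a 336×360×35 mm slab whose top surface is at z = 383 mm; four square legs, each 44×44 mm in cross-section, run from the floor (z = 0) to the underside of the seat, each flush with a corner of the seat.

Two stools sit around the table at the +y, +x sides.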